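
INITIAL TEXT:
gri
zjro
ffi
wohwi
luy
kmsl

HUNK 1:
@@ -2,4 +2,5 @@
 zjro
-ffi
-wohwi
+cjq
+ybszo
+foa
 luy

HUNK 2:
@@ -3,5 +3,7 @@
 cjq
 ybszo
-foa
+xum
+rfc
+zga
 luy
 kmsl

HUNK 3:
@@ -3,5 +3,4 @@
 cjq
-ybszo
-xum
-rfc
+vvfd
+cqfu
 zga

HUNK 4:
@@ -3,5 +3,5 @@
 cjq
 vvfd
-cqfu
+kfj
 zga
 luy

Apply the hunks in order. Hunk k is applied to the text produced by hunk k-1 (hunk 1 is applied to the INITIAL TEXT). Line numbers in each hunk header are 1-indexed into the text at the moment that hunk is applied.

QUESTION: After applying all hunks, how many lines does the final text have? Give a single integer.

Hunk 1: at line 2 remove [ffi,wohwi] add [cjq,ybszo,foa] -> 7 lines: gri zjro cjq ybszo foa luy kmsl
Hunk 2: at line 3 remove [foa] add [xum,rfc,zga] -> 9 lines: gri zjro cjq ybszo xum rfc zga luy kmsl
Hunk 3: at line 3 remove [ybszo,xum,rfc] add [vvfd,cqfu] -> 8 lines: gri zjro cjq vvfd cqfu zga luy kmsl
Hunk 4: at line 3 remove [cqfu] add [kfj] -> 8 lines: gri zjro cjq vvfd kfj zga luy kmsl
Final line count: 8

Answer: 8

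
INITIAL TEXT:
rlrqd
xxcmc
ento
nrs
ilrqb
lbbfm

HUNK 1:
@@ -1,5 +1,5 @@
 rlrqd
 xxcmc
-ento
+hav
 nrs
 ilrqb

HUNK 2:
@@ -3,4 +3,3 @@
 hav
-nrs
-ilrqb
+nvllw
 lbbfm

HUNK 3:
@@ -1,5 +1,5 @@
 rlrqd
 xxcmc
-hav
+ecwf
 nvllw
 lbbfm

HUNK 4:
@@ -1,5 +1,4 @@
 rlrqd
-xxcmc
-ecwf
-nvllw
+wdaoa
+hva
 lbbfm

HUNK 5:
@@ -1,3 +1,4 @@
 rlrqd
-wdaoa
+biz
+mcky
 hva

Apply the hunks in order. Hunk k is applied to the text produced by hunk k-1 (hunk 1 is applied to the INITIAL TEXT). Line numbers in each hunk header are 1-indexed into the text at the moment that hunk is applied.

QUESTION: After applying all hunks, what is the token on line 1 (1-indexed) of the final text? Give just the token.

Answer: rlrqd

Derivation:
Hunk 1: at line 1 remove [ento] add [hav] -> 6 lines: rlrqd xxcmc hav nrs ilrqb lbbfm
Hunk 2: at line 3 remove [nrs,ilrqb] add [nvllw] -> 5 lines: rlrqd xxcmc hav nvllw lbbfm
Hunk 3: at line 1 remove [hav] add [ecwf] -> 5 lines: rlrqd xxcmc ecwf nvllw lbbfm
Hunk 4: at line 1 remove [xxcmc,ecwf,nvllw] add [wdaoa,hva] -> 4 lines: rlrqd wdaoa hva lbbfm
Hunk 5: at line 1 remove [wdaoa] add [biz,mcky] -> 5 lines: rlrqd biz mcky hva lbbfm
Final line 1: rlrqd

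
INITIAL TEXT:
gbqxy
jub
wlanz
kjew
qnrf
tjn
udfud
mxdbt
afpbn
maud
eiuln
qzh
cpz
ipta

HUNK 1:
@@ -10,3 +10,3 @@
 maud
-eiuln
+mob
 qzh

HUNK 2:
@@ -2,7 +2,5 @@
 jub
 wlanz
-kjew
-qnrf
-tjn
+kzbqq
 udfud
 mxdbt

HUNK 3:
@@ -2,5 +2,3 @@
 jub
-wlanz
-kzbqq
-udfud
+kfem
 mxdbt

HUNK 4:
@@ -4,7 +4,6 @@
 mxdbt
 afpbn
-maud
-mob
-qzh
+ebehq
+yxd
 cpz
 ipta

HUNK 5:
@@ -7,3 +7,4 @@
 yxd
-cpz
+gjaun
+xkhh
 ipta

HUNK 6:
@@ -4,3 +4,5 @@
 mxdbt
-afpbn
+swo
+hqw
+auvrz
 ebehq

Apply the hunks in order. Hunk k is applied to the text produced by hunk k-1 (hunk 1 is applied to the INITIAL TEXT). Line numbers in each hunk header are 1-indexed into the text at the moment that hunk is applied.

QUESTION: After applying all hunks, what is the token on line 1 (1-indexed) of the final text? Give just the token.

Answer: gbqxy

Derivation:
Hunk 1: at line 10 remove [eiuln] add [mob] -> 14 lines: gbqxy jub wlanz kjew qnrf tjn udfud mxdbt afpbn maud mob qzh cpz ipta
Hunk 2: at line 2 remove [kjew,qnrf,tjn] add [kzbqq] -> 12 lines: gbqxy jub wlanz kzbqq udfud mxdbt afpbn maud mob qzh cpz ipta
Hunk 3: at line 2 remove [wlanz,kzbqq,udfud] add [kfem] -> 10 lines: gbqxy jub kfem mxdbt afpbn maud mob qzh cpz ipta
Hunk 4: at line 4 remove [maud,mob,qzh] add [ebehq,yxd] -> 9 lines: gbqxy jub kfem mxdbt afpbn ebehq yxd cpz ipta
Hunk 5: at line 7 remove [cpz] add [gjaun,xkhh] -> 10 lines: gbqxy jub kfem mxdbt afpbn ebehq yxd gjaun xkhh ipta
Hunk 6: at line 4 remove [afpbn] add [swo,hqw,auvrz] -> 12 lines: gbqxy jub kfem mxdbt swo hqw auvrz ebehq yxd gjaun xkhh ipta
Final line 1: gbqxy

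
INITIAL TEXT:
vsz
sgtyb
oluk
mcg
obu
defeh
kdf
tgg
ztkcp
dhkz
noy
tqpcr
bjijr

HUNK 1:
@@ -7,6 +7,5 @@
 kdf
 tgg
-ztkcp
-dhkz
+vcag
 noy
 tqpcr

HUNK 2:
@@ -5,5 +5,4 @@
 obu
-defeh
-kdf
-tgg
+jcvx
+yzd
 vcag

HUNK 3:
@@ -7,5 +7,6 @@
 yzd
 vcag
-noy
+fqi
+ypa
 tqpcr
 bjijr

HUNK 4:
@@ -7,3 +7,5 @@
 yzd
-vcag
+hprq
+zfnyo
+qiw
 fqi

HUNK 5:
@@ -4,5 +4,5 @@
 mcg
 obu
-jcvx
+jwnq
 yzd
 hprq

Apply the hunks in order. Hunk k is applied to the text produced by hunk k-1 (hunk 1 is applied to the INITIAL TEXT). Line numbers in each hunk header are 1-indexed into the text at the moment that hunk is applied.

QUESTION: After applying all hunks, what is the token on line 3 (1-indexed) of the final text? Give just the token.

Answer: oluk

Derivation:
Hunk 1: at line 7 remove [ztkcp,dhkz] add [vcag] -> 12 lines: vsz sgtyb oluk mcg obu defeh kdf tgg vcag noy tqpcr bjijr
Hunk 2: at line 5 remove [defeh,kdf,tgg] add [jcvx,yzd] -> 11 lines: vsz sgtyb oluk mcg obu jcvx yzd vcag noy tqpcr bjijr
Hunk 3: at line 7 remove [noy] add [fqi,ypa] -> 12 lines: vsz sgtyb oluk mcg obu jcvx yzd vcag fqi ypa tqpcr bjijr
Hunk 4: at line 7 remove [vcag] add [hprq,zfnyo,qiw] -> 14 lines: vsz sgtyb oluk mcg obu jcvx yzd hprq zfnyo qiw fqi ypa tqpcr bjijr
Hunk 5: at line 4 remove [jcvx] add [jwnq] -> 14 lines: vsz sgtyb oluk mcg obu jwnq yzd hprq zfnyo qiw fqi ypa tqpcr bjijr
Final line 3: oluk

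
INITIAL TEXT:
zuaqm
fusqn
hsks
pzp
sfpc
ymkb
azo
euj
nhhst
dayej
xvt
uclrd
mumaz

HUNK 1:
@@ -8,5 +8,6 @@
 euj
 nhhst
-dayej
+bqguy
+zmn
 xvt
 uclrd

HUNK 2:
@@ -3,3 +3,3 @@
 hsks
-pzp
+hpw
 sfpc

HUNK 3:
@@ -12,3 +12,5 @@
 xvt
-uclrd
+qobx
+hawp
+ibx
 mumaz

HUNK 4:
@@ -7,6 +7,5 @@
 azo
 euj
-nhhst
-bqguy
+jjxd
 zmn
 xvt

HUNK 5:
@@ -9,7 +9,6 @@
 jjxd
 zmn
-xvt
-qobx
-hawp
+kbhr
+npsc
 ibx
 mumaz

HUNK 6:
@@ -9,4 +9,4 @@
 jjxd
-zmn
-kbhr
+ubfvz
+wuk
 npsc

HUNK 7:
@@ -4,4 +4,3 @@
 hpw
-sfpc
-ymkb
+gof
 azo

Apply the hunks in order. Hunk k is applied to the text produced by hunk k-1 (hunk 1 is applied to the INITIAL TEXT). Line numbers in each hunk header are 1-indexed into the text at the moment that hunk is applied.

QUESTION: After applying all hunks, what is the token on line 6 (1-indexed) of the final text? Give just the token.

Answer: azo

Derivation:
Hunk 1: at line 8 remove [dayej] add [bqguy,zmn] -> 14 lines: zuaqm fusqn hsks pzp sfpc ymkb azo euj nhhst bqguy zmn xvt uclrd mumaz
Hunk 2: at line 3 remove [pzp] add [hpw] -> 14 lines: zuaqm fusqn hsks hpw sfpc ymkb azo euj nhhst bqguy zmn xvt uclrd mumaz
Hunk 3: at line 12 remove [uclrd] add [qobx,hawp,ibx] -> 16 lines: zuaqm fusqn hsks hpw sfpc ymkb azo euj nhhst bqguy zmn xvt qobx hawp ibx mumaz
Hunk 4: at line 7 remove [nhhst,bqguy] add [jjxd] -> 15 lines: zuaqm fusqn hsks hpw sfpc ymkb azo euj jjxd zmn xvt qobx hawp ibx mumaz
Hunk 5: at line 9 remove [xvt,qobx,hawp] add [kbhr,npsc] -> 14 lines: zuaqm fusqn hsks hpw sfpc ymkb azo euj jjxd zmn kbhr npsc ibx mumaz
Hunk 6: at line 9 remove [zmn,kbhr] add [ubfvz,wuk] -> 14 lines: zuaqm fusqn hsks hpw sfpc ymkb azo euj jjxd ubfvz wuk npsc ibx mumaz
Hunk 7: at line 4 remove [sfpc,ymkb] add [gof] -> 13 lines: zuaqm fusqn hsks hpw gof azo euj jjxd ubfvz wuk npsc ibx mumaz
Final line 6: azo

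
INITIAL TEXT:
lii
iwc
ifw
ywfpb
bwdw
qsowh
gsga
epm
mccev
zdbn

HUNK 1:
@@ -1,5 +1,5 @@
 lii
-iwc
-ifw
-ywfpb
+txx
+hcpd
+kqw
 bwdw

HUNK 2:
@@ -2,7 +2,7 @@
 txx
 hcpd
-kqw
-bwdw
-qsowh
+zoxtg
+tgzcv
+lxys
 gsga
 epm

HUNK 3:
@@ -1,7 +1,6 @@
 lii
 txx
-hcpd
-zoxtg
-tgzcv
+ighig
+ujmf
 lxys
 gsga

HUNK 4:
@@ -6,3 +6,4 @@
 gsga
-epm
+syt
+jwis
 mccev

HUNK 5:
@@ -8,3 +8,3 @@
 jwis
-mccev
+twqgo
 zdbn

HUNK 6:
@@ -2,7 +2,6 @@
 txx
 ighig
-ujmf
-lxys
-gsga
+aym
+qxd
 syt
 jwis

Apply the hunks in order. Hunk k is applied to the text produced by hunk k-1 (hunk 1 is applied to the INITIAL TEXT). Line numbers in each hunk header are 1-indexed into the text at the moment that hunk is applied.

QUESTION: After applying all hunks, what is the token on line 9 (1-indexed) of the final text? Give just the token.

Answer: zdbn

Derivation:
Hunk 1: at line 1 remove [iwc,ifw,ywfpb] add [txx,hcpd,kqw] -> 10 lines: lii txx hcpd kqw bwdw qsowh gsga epm mccev zdbn
Hunk 2: at line 2 remove [kqw,bwdw,qsowh] add [zoxtg,tgzcv,lxys] -> 10 lines: lii txx hcpd zoxtg tgzcv lxys gsga epm mccev zdbn
Hunk 3: at line 1 remove [hcpd,zoxtg,tgzcv] add [ighig,ujmf] -> 9 lines: lii txx ighig ujmf lxys gsga epm mccev zdbn
Hunk 4: at line 6 remove [epm] add [syt,jwis] -> 10 lines: lii txx ighig ujmf lxys gsga syt jwis mccev zdbn
Hunk 5: at line 8 remove [mccev] add [twqgo] -> 10 lines: lii txx ighig ujmf lxys gsga syt jwis twqgo zdbn
Hunk 6: at line 2 remove [ujmf,lxys,gsga] add [aym,qxd] -> 9 lines: lii txx ighig aym qxd syt jwis twqgo zdbn
Final line 9: zdbn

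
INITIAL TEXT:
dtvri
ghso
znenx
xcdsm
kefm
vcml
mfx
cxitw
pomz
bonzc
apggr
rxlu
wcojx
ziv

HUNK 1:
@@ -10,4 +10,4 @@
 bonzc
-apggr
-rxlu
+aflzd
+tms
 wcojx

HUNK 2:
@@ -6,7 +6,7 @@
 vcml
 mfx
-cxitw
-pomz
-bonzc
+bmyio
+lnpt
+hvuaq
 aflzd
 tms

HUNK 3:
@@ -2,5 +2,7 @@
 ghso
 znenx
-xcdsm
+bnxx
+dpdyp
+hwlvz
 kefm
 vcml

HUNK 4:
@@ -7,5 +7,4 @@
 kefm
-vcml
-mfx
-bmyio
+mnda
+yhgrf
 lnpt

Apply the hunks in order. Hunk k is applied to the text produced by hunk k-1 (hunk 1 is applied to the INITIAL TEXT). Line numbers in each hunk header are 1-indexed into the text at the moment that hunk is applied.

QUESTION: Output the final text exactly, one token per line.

Hunk 1: at line 10 remove [apggr,rxlu] add [aflzd,tms] -> 14 lines: dtvri ghso znenx xcdsm kefm vcml mfx cxitw pomz bonzc aflzd tms wcojx ziv
Hunk 2: at line 6 remove [cxitw,pomz,bonzc] add [bmyio,lnpt,hvuaq] -> 14 lines: dtvri ghso znenx xcdsm kefm vcml mfx bmyio lnpt hvuaq aflzd tms wcojx ziv
Hunk 3: at line 2 remove [xcdsm] add [bnxx,dpdyp,hwlvz] -> 16 lines: dtvri ghso znenx bnxx dpdyp hwlvz kefm vcml mfx bmyio lnpt hvuaq aflzd tms wcojx ziv
Hunk 4: at line 7 remove [vcml,mfx,bmyio] add [mnda,yhgrf] -> 15 lines: dtvri ghso znenx bnxx dpdyp hwlvz kefm mnda yhgrf lnpt hvuaq aflzd tms wcojx ziv

Answer: dtvri
ghso
znenx
bnxx
dpdyp
hwlvz
kefm
mnda
yhgrf
lnpt
hvuaq
aflzd
tms
wcojx
ziv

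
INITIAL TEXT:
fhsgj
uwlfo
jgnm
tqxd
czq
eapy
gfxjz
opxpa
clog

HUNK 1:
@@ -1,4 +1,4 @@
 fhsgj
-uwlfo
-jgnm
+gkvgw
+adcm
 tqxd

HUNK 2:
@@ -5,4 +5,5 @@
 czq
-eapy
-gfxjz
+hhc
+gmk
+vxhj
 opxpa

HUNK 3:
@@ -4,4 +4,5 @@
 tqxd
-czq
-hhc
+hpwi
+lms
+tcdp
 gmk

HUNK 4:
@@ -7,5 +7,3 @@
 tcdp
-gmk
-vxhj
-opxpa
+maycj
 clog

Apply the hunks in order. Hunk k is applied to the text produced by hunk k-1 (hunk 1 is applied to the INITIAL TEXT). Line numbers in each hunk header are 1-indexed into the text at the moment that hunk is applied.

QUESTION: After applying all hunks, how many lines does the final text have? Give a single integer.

Answer: 9

Derivation:
Hunk 1: at line 1 remove [uwlfo,jgnm] add [gkvgw,adcm] -> 9 lines: fhsgj gkvgw adcm tqxd czq eapy gfxjz opxpa clog
Hunk 2: at line 5 remove [eapy,gfxjz] add [hhc,gmk,vxhj] -> 10 lines: fhsgj gkvgw adcm tqxd czq hhc gmk vxhj opxpa clog
Hunk 3: at line 4 remove [czq,hhc] add [hpwi,lms,tcdp] -> 11 lines: fhsgj gkvgw adcm tqxd hpwi lms tcdp gmk vxhj opxpa clog
Hunk 4: at line 7 remove [gmk,vxhj,opxpa] add [maycj] -> 9 lines: fhsgj gkvgw adcm tqxd hpwi lms tcdp maycj clog
Final line count: 9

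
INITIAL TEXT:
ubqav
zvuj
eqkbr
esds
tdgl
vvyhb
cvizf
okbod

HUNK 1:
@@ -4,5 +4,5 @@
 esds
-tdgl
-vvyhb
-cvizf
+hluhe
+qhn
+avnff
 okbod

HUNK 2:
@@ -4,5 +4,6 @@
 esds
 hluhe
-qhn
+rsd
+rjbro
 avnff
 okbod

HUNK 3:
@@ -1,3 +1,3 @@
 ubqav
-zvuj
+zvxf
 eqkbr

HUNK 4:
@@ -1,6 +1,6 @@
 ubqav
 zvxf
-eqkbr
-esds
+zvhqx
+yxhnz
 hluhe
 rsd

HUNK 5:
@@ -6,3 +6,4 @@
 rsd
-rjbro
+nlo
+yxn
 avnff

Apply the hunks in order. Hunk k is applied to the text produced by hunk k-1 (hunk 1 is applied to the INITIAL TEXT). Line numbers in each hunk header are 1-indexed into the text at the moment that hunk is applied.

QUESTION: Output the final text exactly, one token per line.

Hunk 1: at line 4 remove [tdgl,vvyhb,cvizf] add [hluhe,qhn,avnff] -> 8 lines: ubqav zvuj eqkbr esds hluhe qhn avnff okbod
Hunk 2: at line 4 remove [qhn] add [rsd,rjbro] -> 9 lines: ubqav zvuj eqkbr esds hluhe rsd rjbro avnff okbod
Hunk 3: at line 1 remove [zvuj] add [zvxf] -> 9 lines: ubqav zvxf eqkbr esds hluhe rsd rjbro avnff okbod
Hunk 4: at line 1 remove [eqkbr,esds] add [zvhqx,yxhnz] -> 9 lines: ubqav zvxf zvhqx yxhnz hluhe rsd rjbro avnff okbod
Hunk 5: at line 6 remove [rjbro] add [nlo,yxn] -> 10 lines: ubqav zvxf zvhqx yxhnz hluhe rsd nlo yxn avnff okbod

Answer: ubqav
zvxf
zvhqx
yxhnz
hluhe
rsd
nlo
yxn
avnff
okbod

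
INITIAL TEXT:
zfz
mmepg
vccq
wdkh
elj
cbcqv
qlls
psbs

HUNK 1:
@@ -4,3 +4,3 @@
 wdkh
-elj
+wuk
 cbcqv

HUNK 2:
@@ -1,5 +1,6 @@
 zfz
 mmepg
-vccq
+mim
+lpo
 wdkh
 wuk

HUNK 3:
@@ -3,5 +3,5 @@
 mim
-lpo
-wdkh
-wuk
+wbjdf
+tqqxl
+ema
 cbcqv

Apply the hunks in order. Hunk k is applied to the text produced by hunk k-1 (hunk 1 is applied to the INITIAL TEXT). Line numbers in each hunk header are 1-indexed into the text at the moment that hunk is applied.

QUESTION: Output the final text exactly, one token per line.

Hunk 1: at line 4 remove [elj] add [wuk] -> 8 lines: zfz mmepg vccq wdkh wuk cbcqv qlls psbs
Hunk 2: at line 1 remove [vccq] add [mim,lpo] -> 9 lines: zfz mmepg mim lpo wdkh wuk cbcqv qlls psbs
Hunk 3: at line 3 remove [lpo,wdkh,wuk] add [wbjdf,tqqxl,ema] -> 9 lines: zfz mmepg mim wbjdf tqqxl ema cbcqv qlls psbs

Answer: zfz
mmepg
mim
wbjdf
tqqxl
ema
cbcqv
qlls
psbs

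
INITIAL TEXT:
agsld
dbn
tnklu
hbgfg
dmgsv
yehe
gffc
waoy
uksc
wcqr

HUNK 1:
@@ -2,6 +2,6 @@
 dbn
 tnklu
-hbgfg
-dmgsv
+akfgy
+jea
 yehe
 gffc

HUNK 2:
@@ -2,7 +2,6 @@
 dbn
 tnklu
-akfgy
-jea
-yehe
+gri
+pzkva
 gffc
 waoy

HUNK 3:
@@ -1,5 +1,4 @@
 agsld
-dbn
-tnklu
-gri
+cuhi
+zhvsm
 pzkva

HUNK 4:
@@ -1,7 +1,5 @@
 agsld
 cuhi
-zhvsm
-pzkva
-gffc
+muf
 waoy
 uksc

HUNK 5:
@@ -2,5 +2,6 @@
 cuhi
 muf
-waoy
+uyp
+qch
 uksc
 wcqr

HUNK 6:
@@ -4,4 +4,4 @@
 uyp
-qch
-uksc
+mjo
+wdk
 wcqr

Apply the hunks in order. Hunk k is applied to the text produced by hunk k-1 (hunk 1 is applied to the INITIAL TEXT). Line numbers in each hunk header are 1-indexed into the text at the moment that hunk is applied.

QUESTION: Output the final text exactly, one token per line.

Answer: agsld
cuhi
muf
uyp
mjo
wdk
wcqr

Derivation:
Hunk 1: at line 2 remove [hbgfg,dmgsv] add [akfgy,jea] -> 10 lines: agsld dbn tnklu akfgy jea yehe gffc waoy uksc wcqr
Hunk 2: at line 2 remove [akfgy,jea,yehe] add [gri,pzkva] -> 9 lines: agsld dbn tnklu gri pzkva gffc waoy uksc wcqr
Hunk 3: at line 1 remove [dbn,tnklu,gri] add [cuhi,zhvsm] -> 8 lines: agsld cuhi zhvsm pzkva gffc waoy uksc wcqr
Hunk 4: at line 1 remove [zhvsm,pzkva,gffc] add [muf] -> 6 lines: agsld cuhi muf waoy uksc wcqr
Hunk 5: at line 2 remove [waoy] add [uyp,qch] -> 7 lines: agsld cuhi muf uyp qch uksc wcqr
Hunk 6: at line 4 remove [qch,uksc] add [mjo,wdk] -> 7 lines: agsld cuhi muf uyp mjo wdk wcqr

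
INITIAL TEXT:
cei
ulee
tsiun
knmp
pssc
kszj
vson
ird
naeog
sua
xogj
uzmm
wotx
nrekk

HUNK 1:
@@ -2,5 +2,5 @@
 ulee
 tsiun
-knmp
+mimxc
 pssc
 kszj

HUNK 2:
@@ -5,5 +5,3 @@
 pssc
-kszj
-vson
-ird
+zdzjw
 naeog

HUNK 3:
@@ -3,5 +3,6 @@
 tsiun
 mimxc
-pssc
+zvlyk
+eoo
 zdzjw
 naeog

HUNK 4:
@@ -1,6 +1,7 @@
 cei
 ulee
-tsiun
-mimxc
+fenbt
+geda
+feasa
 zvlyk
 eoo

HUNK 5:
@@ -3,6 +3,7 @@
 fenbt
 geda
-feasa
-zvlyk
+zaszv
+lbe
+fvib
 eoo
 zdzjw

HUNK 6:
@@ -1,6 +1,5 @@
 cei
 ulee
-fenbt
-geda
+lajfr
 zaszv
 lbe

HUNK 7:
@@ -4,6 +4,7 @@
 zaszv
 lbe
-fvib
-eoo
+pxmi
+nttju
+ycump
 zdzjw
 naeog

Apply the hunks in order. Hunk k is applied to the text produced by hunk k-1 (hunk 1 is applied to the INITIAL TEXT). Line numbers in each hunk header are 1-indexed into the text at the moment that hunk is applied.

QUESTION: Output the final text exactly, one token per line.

Answer: cei
ulee
lajfr
zaszv
lbe
pxmi
nttju
ycump
zdzjw
naeog
sua
xogj
uzmm
wotx
nrekk

Derivation:
Hunk 1: at line 2 remove [knmp] add [mimxc] -> 14 lines: cei ulee tsiun mimxc pssc kszj vson ird naeog sua xogj uzmm wotx nrekk
Hunk 2: at line 5 remove [kszj,vson,ird] add [zdzjw] -> 12 lines: cei ulee tsiun mimxc pssc zdzjw naeog sua xogj uzmm wotx nrekk
Hunk 3: at line 3 remove [pssc] add [zvlyk,eoo] -> 13 lines: cei ulee tsiun mimxc zvlyk eoo zdzjw naeog sua xogj uzmm wotx nrekk
Hunk 4: at line 1 remove [tsiun,mimxc] add [fenbt,geda,feasa] -> 14 lines: cei ulee fenbt geda feasa zvlyk eoo zdzjw naeog sua xogj uzmm wotx nrekk
Hunk 5: at line 3 remove [feasa,zvlyk] add [zaszv,lbe,fvib] -> 15 lines: cei ulee fenbt geda zaszv lbe fvib eoo zdzjw naeog sua xogj uzmm wotx nrekk
Hunk 6: at line 1 remove [fenbt,geda] add [lajfr] -> 14 lines: cei ulee lajfr zaszv lbe fvib eoo zdzjw naeog sua xogj uzmm wotx nrekk
Hunk 7: at line 4 remove [fvib,eoo] add [pxmi,nttju,ycump] -> 15 lines: cei ulee lajfr zaszv lbe pxmi nttju ycump zdzjw naeog sua xogj uzmm wotx nrekk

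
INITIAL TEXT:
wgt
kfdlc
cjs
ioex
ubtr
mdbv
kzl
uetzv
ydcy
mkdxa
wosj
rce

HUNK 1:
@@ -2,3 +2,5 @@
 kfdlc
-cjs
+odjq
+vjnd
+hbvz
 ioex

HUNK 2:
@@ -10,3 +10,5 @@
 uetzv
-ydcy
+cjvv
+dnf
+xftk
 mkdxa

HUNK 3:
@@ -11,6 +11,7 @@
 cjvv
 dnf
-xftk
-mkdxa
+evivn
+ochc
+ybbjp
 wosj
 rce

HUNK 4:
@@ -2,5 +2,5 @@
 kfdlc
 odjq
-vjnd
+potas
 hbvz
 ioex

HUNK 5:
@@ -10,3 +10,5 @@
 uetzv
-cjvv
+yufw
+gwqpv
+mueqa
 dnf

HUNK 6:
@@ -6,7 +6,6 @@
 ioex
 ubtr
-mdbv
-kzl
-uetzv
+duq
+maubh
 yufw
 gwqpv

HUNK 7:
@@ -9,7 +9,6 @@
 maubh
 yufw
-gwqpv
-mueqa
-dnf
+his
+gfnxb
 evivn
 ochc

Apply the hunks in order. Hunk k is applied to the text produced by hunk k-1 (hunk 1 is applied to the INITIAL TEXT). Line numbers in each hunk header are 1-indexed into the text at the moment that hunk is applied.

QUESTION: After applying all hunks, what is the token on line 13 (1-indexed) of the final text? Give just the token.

Hunk 1: at line 2 remove [cjs] add [odjq,vjnd,hbvz] -> 14 lines: wgt kfdlc odjq vjnd hbvz ioex ubtr mdbv kzl uetzv ydcy mkdxa wosj rce
Hunk 2: at line 10 remove [ydcy] add [cjvv,dnf,xftk] -> 16 lines: wgt kfdlc odjq vjnd hbvz ioex ubtr mdbv kzl uetzv cjvv dnf xftk mkdxa wosj rce
Hunk 3: at line 11 remove [xftk,mkdxa] add [evivn,ochc,ybbjp] -> 17 lines: wgt kfdlc odjq vjnd hbvz ioex ubtr mdbv kzl uetzv cjvv dnf evivn ochc ybbjp wosj rce
Hunk 4: at line 2 remove [vjnd] add [potas] -> 17 lines: wgt kfdlc odjq potas hbvz ioex ubtr mdbv kzl uetzv cjvv dnf evivn ochc ybbjp wosj rce
Hunk 5: at line 10 remove [cjvv] add [yufw,gwqpv,mueqa] -> 19 lines: wgt kfdlc odjq potas hbvz ioex ubtr mdbv kzl uetzv yufw gwqpv mueqa dnf evivn ochc ybbjp wosj rce
Hunk 6: at line 6 remove [mdbv,kzl,uetzv] add [duq,maubh] -> 18 lines: wgt kfdlc odjq potas hbvz ioex ubtr duq maubh yufw gwqpv mueqa dnf evivn ochc ybbjp wosj rce
Hunk 7: at line 9 remove [gwqpv,mueqa,dnf] add [his,gfnxb] -> 17 lines: wgt kfdlc odjq potas hbvz ioex ubtr duq maubh yufw his gfnxb evivn ochc ybbjp wosj rce
Final line 13: evivn

Answer: evivn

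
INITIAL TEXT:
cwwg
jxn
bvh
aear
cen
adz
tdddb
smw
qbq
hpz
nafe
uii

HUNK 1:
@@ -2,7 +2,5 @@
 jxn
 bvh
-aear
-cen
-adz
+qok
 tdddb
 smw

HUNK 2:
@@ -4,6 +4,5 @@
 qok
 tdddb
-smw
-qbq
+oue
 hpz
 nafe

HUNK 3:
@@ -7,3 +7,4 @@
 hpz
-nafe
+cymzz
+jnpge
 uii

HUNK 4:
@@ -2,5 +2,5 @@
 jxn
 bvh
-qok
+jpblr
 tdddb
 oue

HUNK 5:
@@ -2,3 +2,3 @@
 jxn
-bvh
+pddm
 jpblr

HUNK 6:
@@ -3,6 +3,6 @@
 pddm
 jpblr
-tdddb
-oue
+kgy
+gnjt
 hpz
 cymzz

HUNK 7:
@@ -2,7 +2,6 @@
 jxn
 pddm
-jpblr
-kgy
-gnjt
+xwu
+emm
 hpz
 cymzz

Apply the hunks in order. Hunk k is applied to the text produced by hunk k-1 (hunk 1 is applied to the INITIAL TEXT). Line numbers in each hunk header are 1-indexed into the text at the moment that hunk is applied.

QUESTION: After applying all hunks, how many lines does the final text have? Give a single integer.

Answer: 9

Derivation:
Hunk 1: at line 2 remove [aear,cen,adz] add [qok] -> 10 lines: cwwg jxn bvh qok tdddb smw qbq hpz nafe uii
Hunk 2: at line 4 remove [smw,qbq] add [oue] -> 9 lines: cwwg jxn bvh qok tdddb oue hpz nafe uii
Hunk 3: at line 7 remove [nafe] add [cymzz,jnpge] -> 10 lines: cwwg jxn bvh qok tdddb oue hpz cymzz jnpge uii
Hunk 4: at line 2 remove [qok] add [jpblr] -> 10 lines: cwwg jxn bvh jpblr tdddb oue hpz cymzz jnpge uii
Hunk 5: at line 2 remove [bvh] add [pddm] -> 10 lines: cwwg jxn pddm jpblr tdddb oue hpz cymzz jnpge uii
Hunk 6: at line 3 remove [tdddb,oue] add [kgy,gnjt] -> 10 lines: cwwg jxn pddm jpblr kgy gnjt hpz cymzz jnpge uii
Hunk 7: at line 2 remove [jpblr,kgy,gnjt] add [xwu,emm] -> 9 lines: cwwg jxn pddm xwu emm hpz cymzz jnpge uii
Final line count: 9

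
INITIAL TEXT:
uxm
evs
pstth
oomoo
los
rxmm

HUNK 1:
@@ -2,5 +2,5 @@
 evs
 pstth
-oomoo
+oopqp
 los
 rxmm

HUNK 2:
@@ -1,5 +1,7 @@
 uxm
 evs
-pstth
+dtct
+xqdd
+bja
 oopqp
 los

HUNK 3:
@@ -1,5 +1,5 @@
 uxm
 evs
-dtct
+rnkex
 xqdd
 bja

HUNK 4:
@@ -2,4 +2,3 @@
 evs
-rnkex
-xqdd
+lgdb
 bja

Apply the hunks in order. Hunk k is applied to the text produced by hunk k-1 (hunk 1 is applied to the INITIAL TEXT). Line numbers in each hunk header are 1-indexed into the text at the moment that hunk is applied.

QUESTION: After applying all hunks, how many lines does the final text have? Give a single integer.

Hunk 1: at line 2 remove [oomoo] add [oopqp] -> 6 lines: uxm evs pstth oopqp los rxmm
Hunk 2: at line 1 remove [pstth] add [dtct,xqdd,bja] -> 8 lines: uxm evs dtct xqdd bja oopqp los rxmm
Hunk 3: at line 1 remove [dtct] add [rnkex] -> 8 lines: uxm evs rnkex xqdd bja oopqp los rxmm
Hunk 4: at line 2 remove [rnkex,xqdd] add [lgdb] -> 7 lines: uxm evs lgdb bja oopqp los rxmm
Final line count: 7

Answer: 7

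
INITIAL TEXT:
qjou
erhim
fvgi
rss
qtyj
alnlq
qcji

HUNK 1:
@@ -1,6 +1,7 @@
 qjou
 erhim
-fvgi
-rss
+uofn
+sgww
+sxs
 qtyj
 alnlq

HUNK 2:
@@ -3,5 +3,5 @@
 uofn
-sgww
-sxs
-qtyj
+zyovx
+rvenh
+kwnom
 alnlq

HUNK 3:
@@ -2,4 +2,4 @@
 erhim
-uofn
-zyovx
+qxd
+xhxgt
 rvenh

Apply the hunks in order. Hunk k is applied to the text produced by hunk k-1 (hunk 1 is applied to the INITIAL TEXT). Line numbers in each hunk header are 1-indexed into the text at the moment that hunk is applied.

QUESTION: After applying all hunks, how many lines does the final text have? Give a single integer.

Answer: 8

Derivation:
Hunk 1: at line 1 remove [fvgi,rss] add [uofn,sgww,sxs] -> 8 lines: qjou erhim uofn sgww sxs qtyj alnlq qcji
Hunk 2: at line 3 remove [sgww,sxs,qtyj] add [zyovx,rvenh,kwnom] -> 8 lines: qjou erhim uofn zyovx rvenh kwnom alnlq qcji
Hunk 3: at line 2 remove [uofn,zyovx] add [qxd,xhxgt] -> 8 lines: qjou erhim qxd xhxgt rvenh kwnom alnlq qcji
Final line count: 8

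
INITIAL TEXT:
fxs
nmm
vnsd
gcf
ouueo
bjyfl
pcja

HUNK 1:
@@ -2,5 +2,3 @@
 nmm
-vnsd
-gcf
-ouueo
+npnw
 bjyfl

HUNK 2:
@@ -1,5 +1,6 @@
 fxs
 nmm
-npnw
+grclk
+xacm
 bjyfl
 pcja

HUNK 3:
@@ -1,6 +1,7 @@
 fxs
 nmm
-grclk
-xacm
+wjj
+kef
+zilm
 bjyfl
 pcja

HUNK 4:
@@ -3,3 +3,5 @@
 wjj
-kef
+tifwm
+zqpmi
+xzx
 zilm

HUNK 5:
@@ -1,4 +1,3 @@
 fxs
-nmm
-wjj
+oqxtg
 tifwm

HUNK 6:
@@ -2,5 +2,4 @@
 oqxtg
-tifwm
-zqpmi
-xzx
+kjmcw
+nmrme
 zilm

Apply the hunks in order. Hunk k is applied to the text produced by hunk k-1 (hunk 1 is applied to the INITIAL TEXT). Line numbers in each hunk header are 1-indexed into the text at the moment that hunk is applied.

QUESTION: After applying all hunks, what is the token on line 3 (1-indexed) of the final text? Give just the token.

Answer: kjmcw

Derivation:
Hunk 1: at line 2 remove [vnsd,gcf,ouueo] add [npnw] -> 5 lines: fxs nmm npnw bjyfl pcja
Hunk 2: at line 1 remove [npnw] add [grclk,xacm] -> 6 lines: fxs nmm grclk xacm bjyfl pcja
Hunk 3: at line 1 remove [grclk,xacm] add [wjj,kef,zilm] -> 7 lines: fxs nmm wjj kef zilm bjyfl pcja
Hunk 4: at line 3 remove [kef] add [tifwm,zqpmi,xzx] -> 9 lines: fxs nmm wjj tifwm zqpmi xzx zilm bjyfl pcja
Hunk 5: at line 1 remove [nmm,wjj] add [oqxtg] -> 8 lines: fxs oqxtg tifwm zqpmi xzx zilm bjyfl pcja
Hunk 6: at line 2 remove [tifwm,zqpmi,xzx] add [kjmcw,nmrme] -> 7 lines: fxs oqxtg kjmcw nmrme zilm bjyfl pcja
Final line 3: kjmcw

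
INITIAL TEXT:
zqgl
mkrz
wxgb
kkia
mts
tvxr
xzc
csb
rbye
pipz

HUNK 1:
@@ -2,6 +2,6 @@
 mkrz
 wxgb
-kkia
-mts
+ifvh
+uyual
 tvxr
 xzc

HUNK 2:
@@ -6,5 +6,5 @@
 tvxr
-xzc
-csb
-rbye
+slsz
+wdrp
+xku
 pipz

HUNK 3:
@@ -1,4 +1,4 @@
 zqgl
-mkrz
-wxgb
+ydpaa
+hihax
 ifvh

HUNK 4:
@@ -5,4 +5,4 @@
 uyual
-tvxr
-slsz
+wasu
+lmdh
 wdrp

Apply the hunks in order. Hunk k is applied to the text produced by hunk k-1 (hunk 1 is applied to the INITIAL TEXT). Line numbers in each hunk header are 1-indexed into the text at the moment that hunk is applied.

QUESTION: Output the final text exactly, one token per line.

Answer: zqgl
ydpaa
hihax
ifvh
uyual
wasu
lmdh
wdrp
xku
pipz

Derivation:
Hunk 1: at line 2 remove [kkia,mts] add [ifvh,uyual] -> 10 lines: zqgl mkrz wxgb ifvh uyual tvxr xzc csb rbye pipz
Hunk 2: at line 6 remove [xzc,csb,rbye] add [slsz,wdrp,xku] -> 10 lines: zqgl mkrz wxgb ifvh uyual tvxr slsz wdrp xku pipz
Hunk 3: at line 1 remove [mkrz,wxgb] add [ydpaa,hihax] -> 10 lines: zqgl ydpaa hihax ifvh uyual tvxr slsz wdrp xku pipz
Hunk 4: at line 5 remove [tvxr,slsz] add [wasu,lmdh] -> 10 lines: zqgl ydpaa hihax ifvh uyual wasu lmdh wdrp xku pipz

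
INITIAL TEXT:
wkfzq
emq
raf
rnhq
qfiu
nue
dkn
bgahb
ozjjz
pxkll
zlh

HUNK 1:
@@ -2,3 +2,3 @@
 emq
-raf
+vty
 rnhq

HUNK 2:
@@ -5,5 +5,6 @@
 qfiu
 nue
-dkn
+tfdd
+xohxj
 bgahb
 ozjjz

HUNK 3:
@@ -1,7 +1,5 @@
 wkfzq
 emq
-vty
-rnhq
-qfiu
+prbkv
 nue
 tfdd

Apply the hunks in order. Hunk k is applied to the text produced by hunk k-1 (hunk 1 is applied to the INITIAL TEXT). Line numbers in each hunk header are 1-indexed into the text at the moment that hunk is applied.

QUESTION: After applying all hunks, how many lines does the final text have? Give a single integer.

Answer: 10

Derivation:
Hunk 1: at line 2 remove [raf] add [vty] -> 11 lines: wkfzq emq vty rnhq qfiu nue dkn bgahb ozjjz pxkll zlh
Hunk 2: at line 5 remove [dkn] add [tfdd,xohxj] -> 12 lines: wkfzq emq vty rnhq qfiu nue tfdd xohxj bgahb ozjjz pxkll zlh
Hunk 3: at line 1 remove [vty,rnhq,qfiu] add [prbkv] -> 10 lines: wkfzq emq prbkv nue tfdd xohxj bgahb ozjjz pxkll zlh
Final line count: 10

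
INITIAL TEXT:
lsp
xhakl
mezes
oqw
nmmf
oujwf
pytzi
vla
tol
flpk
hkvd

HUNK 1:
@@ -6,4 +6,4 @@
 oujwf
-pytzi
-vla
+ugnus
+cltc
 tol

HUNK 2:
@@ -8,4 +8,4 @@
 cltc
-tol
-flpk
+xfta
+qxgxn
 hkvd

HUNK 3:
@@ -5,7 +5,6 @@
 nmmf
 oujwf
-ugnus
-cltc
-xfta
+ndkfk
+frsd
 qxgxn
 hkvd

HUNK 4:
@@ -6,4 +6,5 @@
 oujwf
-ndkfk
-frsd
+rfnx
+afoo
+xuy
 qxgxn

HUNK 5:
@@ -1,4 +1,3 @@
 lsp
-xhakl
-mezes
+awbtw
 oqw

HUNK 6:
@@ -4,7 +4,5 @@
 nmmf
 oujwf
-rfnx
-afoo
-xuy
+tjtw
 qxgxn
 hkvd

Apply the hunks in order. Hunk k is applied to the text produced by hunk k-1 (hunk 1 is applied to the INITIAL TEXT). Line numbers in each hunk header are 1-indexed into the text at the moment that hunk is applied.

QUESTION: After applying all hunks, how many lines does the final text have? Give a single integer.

Answer: 8

Derivation:
Hunk 1: at line 6 remove [pytzi,vla] add [ugnus,cltc] -> 11 lines: lsp xhakl mezes oqw nmmf oujwf ugnus cltc tol flpk hkvd
Hunk 2: at line 8 remove [tol,flpk] add [xfta,qxgxn] -> 11 lines: lsp xhakl mezes oqw nmmf oujwf ugnus cltc xfta qxgxn hkvd
Hunk 3: at line 5 remove [ugnus,cltc,xfta] add [ndkfk,frsd] -> 10 lines: lsp xhakl mezes oqw nmmf oujwf ndkfk frsd qxgxn hkvd
Hunk 4: at line 6 remove [ndkfk,frsd] add [rfnx,afoo,xuy] -> 11 lines: lsp xhakl mezes oqw nmmf oujwf rfnx afoo xuy qxgxn hkvd
Hunk 5: at line 1 remove [xhakl,mezes] add [awbtw] -> 10 lines: lsp awbtw oqw nmmf oujwf rfnx afoo xuy qxgxn hkvd
Hunk 6: at line 4 remove [rfnx,afoo,xuy] add [tjtw] -> 8 lines: lsp awbtw oqw nmmf oujwf tjtw qxgxn hkvd
Final line count: 8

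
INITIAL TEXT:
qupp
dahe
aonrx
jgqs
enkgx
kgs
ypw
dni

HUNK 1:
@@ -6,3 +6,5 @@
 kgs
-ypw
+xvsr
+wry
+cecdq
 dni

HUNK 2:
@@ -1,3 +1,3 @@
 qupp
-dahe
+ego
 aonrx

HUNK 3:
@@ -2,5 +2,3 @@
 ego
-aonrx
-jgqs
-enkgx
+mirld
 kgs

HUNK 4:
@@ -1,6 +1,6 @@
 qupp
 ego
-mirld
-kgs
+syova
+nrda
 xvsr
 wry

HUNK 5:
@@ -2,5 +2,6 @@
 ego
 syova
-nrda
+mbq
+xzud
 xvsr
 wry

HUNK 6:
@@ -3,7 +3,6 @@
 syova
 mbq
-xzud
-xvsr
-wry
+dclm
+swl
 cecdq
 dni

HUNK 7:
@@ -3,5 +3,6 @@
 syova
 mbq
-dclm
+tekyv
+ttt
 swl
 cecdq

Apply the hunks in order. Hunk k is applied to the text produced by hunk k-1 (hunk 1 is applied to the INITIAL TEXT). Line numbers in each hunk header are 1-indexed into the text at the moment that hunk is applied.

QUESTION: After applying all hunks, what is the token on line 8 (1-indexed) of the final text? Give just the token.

Hunk 1: at line 6 remove [ypw] add [xvsr,wry,cecdq] -> 10 lines: qupp dahe aonrx jgqs enkgx kgs xvsr wry cecdq dni
Hunk 2: at line 1 remove [dahe] add [ego] -> 10 lines: qupp ego aonrx jgqs enkgx kgs xvsr wry cecdq dni
Hunk 3: at line 2 remove [aonrx,jgqs,enkgx] add [mirld] -> 8 lines: qupp ego mirld kgs xvsr wry cecdq dni
Hunk 4: at line 1 remove [mirld,kgs] add [syova,nrda] -> 8 lines: qupp ego syova nrda xvsr wry cecdq dni
Hunk 5: at line 2 remove [nrda] add [mbq,xzud] -> 9 lines: qupp ego syova mbq xzud xvsr wry cecdq dni
Hunk 6: at line 3 remove [xzud,xvsr,wry] add [dclm,swl] -> 8 lines: qupp ego syova mbq dclm swl cecdq dni
Hunk 7: at line 3 remove [dclm] add [tekyv,ttt] -> 9 lines: qupp ego syova mbq tekyv ttt swl cecdq dni
Final line 8: cecdq

Answer: cecdq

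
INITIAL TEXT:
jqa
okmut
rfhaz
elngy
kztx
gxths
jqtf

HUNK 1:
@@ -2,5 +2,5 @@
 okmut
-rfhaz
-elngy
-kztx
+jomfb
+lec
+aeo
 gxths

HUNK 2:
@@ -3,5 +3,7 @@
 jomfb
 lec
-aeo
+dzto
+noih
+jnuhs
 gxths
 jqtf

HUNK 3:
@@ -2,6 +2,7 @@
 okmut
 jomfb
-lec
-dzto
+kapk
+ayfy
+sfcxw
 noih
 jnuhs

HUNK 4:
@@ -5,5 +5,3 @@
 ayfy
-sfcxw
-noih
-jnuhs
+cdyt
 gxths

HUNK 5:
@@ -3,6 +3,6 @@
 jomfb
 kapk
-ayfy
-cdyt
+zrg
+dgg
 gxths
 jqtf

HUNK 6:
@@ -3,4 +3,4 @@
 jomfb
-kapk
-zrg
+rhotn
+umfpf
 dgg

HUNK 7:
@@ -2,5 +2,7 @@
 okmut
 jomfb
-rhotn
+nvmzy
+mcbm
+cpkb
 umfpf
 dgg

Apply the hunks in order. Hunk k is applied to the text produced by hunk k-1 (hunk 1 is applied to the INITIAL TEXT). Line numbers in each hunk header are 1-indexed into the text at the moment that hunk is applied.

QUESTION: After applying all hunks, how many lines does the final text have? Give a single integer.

Hunk 1: at line 2 remove [rfhaz,elngy,kztx] add [jomfb,lec,aeo] -> 7 lines: jqa okmut jomfb lec aeo gxths jqtf
Hunk 2: at line 3 remove [aeo] add [dzto,noih,jnuhs] -> 9 lines: jqa okmut jomfb lec dzto noih jnuhs gxths jqtf
Hunk 3: at line 2 remove [lec,dzto] add [kapk,ayfy,sfcxw] -> 10 lines: jqa okmut jomfb kapk ayfy sfcxw noih jnuhs gxths jqtf
Hunk 4: at line 5 remove [sfcxw,noih,jnuhs] add [cdyt] -> 8 lines: jqa okmut jomfb kapk ayfy cdyt gxths jqtf
Hunk 5: at line 3 remove [ayfy,cdyt] add [zrg,dgg] -> 8 lines: jqa okmut jomfb kapk zrg dgg gxths jqtf
Hunk 6: at line 3 remove [kapk,zrg] add [rhotn,umfpf] -> 8 lines: jqa okmut jomfb rhotn umfpf dgg gxths jqtf
Hunk 7: at line 2 remove [rhotn] add [nvmzy,mcbm,cpkb] -> 10 lines: jqa okmut jomfb nvmzy mcbm cpkb umfpf dgg gxths jqtf
Final line count: 10

Answer: 10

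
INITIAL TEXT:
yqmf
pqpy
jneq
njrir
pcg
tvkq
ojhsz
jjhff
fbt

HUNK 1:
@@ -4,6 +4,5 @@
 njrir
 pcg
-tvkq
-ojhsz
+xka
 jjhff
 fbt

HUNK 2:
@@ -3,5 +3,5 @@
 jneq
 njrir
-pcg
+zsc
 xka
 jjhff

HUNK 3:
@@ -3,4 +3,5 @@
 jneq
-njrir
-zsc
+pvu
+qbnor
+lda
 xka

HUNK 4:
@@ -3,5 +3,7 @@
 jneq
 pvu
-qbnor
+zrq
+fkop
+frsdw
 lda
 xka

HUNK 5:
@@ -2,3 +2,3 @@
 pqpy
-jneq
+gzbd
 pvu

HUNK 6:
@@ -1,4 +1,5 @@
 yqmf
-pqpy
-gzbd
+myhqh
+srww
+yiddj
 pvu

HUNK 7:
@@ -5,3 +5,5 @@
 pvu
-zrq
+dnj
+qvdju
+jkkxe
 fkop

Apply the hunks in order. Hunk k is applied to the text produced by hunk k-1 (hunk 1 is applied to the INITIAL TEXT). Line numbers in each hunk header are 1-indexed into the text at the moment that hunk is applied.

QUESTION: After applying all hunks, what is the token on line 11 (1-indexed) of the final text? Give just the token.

Hunk 1: at line 4 remove [tvkq,ojhsz] add [xka] -> 8 lines: yqmf pqpy jneq njrir pcg xka jjhff fbt
Hunk 2: at line 3 remove [pcg] add [zsc] -> 8 lines: yqmf pqpy jneq njrir zsc xka jjhff fbt
Hunk 3: at line 3 remove [njrir,zsc] add [pvu,qbnor,lda] -> 9 lines: yqmf pqpy jneq pvu qbnor lda xka jjhff fbt
Hunk 4: at line 3 remove [qbnor] add [zrq,fkop,frsdw] -> 11 lines: yqmf pqpy jneq pvu zrq fkop frsdw lda xka jjhff fbt
Hunk 5: at line 2 remove [jneq] add [gzbd] -> 11 lines: yqmf pqpy gzbd pvu zrq fkop frsdw lda xka jjhff fbt
Hunk 6: at line 1 remove [pqpy,gzbd] add [myhqh,srww,yiddj] -> 12 lines: yqmf myhqh srww yiddj pvu zrq fkop frsdw lda xka jjhff fbt
Hunk 7: at line 5 remove [zrq] add [dnj,qvdju,jkkxe] -> 14 lines: yqmf myhqh srww yiddj pvu dnj qvdju jkkxe fkop frsdw lda xka jjhff fbt
Final line 11: lda

Answer: lda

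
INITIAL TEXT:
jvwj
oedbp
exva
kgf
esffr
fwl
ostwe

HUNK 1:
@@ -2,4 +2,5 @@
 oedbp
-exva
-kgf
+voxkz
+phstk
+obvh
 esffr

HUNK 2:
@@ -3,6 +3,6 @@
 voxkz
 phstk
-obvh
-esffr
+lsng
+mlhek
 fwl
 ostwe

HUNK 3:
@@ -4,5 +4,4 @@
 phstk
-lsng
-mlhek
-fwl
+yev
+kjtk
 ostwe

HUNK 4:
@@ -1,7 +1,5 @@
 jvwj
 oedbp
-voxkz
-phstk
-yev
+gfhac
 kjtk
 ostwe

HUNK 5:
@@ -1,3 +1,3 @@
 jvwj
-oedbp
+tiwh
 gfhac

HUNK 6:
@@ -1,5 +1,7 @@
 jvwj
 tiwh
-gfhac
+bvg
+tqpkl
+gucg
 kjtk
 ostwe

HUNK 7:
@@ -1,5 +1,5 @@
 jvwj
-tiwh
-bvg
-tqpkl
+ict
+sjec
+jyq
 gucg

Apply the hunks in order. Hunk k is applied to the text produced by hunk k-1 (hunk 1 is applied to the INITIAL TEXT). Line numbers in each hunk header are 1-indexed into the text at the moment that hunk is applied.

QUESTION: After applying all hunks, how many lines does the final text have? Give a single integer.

Hunk 1: at line 2 remove [exva,kgf] add [voxkz,phstk,obvh] -> 8 lines: jvwj oedbp voxkz phstk obvh esffr fwl ostwe
Hunk 2: at line 3 remove [obvh,esffr] add [lsng,mlhek] -> 8 lines: jvwj oedbp voxkz phstk lsng mlhek fwl ostwe
Hunk 3: at line 4 remove [lsng,mlhek,fwl] add [yev,kjtk] -> 7 lines: jvwj oedbp voxkz phstk yev kjtk ostwe
Hunk 4: at line 1 remove [voxkz,phstk,yev] add [gfhac] -> 5 lines: jvwj oedbp gfhac kjtk ostwe
Hunk 5: at line 1 remove [oedbp] add [tiwh] -> 5 lines: jvwj tiwh gfhac kjtk ostwe
Hunk 6: at line 1 remove [gfhac] add [bvg,tqpkl,gucg] -> 7 lines: jvwj tiwh bvg tqpkl gucg kjtk ostwe
Hunk 7: at line 1 remove [tiwh,bvg,tqpkl] add [ict,sjec,jyq] -> 7 lines: jvwj ict sjec jyq gucg kjtk ostwe
Final line count: 7

Answer: 7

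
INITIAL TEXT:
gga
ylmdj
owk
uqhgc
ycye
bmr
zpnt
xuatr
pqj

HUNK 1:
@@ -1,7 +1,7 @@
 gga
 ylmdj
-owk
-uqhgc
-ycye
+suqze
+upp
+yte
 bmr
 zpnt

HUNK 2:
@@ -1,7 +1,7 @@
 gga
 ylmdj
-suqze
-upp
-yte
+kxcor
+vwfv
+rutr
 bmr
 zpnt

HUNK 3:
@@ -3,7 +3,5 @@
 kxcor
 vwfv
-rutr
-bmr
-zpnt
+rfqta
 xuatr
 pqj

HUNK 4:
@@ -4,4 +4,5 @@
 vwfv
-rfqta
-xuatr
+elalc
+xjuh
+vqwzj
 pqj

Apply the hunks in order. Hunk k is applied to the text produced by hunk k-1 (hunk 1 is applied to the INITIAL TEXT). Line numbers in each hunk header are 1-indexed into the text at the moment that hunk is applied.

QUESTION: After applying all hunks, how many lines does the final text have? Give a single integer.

Answer: 8

Derivation:
Hunk 1: at line 1 remove [owk,uqhgc,ycye] add [suqze,upp,yte] -> 9 lines: gga ylmdj suqze upp yte bmr zpnt xuatr pqj
Hunk 2: at line 1 remove [suqze,upp,yte] add [kxcor,vwfv,rutr] -> 9 lines: gga ylmdj kxcor vwfv rutr bmr zpnt xuatr pqj
Hunk 3: at line 3 remove [rutr,bmr,zpnt] add [rfqta] -> 7 lines: gga ylmdj kxcor vwfv rfqta xuatr pqj
Hunk 4: at line 4 remove [rfqta,xuatr] add [elalc,xjuh,vqwzj] -> 8 lines: gga ylmdj kxcor vwfv elalc xjuh vqwzj pqj
Final line count: 8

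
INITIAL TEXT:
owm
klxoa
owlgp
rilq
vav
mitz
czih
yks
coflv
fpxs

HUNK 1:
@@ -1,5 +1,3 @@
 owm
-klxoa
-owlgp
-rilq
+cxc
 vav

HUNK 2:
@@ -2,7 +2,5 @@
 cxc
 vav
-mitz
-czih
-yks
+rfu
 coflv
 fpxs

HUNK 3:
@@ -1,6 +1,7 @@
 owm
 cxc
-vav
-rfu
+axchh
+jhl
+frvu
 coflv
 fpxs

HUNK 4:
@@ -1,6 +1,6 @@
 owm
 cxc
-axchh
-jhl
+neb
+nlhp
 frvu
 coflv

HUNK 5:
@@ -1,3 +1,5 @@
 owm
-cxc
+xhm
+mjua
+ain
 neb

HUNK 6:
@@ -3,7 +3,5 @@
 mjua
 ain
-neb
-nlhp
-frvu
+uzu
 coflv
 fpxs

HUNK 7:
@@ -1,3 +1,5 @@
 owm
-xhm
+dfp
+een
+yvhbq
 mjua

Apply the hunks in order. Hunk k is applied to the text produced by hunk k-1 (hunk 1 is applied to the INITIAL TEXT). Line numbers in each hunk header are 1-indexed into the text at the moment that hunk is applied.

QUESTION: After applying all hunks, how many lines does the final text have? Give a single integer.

Hunk 1: at line 1 remove [klxoa,owlgp,rilq] add [cxc] -> 8 lines: owm cxc vav mitz czih yks coflv fpxs
Hunk 2: at line 2 remove [mitz,czih,yks] add [rfu] -> 6 lines: owm cxc vav rfu coflv fpxs
Hunk 3: at line 1 remove [vav,rfu] add [axchh,jhl,frvu] -> 7 lines: owm cxc axchh jhl frvu coflv fpxs
Hunk 4: at line 1 remove [axchh,jhl] add [neb,nlhp] -> 7 lines: owm cxc neb nlhp frvu coflv fpxs
Hunk 5: at line 1 remove [cxc] add [xhm,mjua,ain] -> 9 lines: owm xhm mjua ain neb nlhp frvu coflv fpxs
Hunk 6: at line 3 remove [neb,nlhp,frvu] add [uzu] -> 7 lines: owm xhm mjua ain uzu coflv fpxs
Hunk 7: at line 1 remove [xhm] add [dfp,een,yvhbq] -> 9 lines: owm dfp een yvhbq mjua ain uzu coflv fpxs
Final line count: 9

Answer: 9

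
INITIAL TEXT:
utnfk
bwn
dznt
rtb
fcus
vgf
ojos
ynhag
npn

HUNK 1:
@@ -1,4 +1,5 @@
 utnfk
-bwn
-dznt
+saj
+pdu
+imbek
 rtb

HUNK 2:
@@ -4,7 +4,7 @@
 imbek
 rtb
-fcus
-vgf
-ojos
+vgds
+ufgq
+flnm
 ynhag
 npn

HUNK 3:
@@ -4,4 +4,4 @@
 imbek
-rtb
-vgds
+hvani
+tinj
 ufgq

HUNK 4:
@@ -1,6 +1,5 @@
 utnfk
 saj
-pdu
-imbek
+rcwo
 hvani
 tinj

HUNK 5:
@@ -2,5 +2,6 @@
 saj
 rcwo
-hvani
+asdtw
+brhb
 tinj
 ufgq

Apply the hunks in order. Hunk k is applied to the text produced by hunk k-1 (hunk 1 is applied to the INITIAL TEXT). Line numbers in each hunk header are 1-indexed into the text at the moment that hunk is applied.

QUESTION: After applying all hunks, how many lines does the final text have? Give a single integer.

Hunk 1: at line 1 remove [bwn,dznt] add [saj,pdu,imbek] -> 10 lines: utnfk saj pdu imbek rtb fcus vgf ojos ynhag npn
Hunk 2: at line 4 remove [fcus,vgf,ojos] add [vgds,ufgq,flnm] -> 10 lines: utnfk saj pdu imbek rtb vgds ufgq flnm ynhag npn
Hunk 3: at line 4 remove [rtb,vgds] add [hvani,tinj] -> 10 lines: utnfk saj pdu imbek hvani tinj ufgq flnm ynhag npn
Hunk 4: at line 1 remove [pdu,imbek] add [rcwo] -> 9 lines: utnfk saj rcwo hvani tinj ufgq flnm ynhag npn
Hunk 5: at line 2 remove [hvani] add [asdtw,brhb] -> 10 lines: utnfk saj rcwo asdtw brhb tinj ufgq flnm ynhag npn
Final line count: 10

Answer: 10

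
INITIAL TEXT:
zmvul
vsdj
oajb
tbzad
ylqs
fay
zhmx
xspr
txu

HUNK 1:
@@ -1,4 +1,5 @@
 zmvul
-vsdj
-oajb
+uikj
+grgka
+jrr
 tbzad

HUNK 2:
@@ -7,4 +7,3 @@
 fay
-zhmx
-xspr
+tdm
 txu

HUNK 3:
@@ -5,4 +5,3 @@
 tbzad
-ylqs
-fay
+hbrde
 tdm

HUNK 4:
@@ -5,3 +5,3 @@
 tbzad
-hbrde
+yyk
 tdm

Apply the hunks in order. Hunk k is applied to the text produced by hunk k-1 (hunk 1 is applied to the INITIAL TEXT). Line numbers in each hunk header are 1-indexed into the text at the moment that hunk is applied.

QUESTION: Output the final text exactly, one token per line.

Hunk 1: at line 1 remove [vsdj,oajb] add [uikj,grgka,jrr] -> 10 lines: zmvul uikj grgka jrr tbzad ylqs fay zhmx xspr txu
Hunk 2: at line 7 remove [zhmx,xspr] add [tdm] -> 9 lines: zmvul uikj grgka jrr tbzad ylqs fay tdm txu
Hunk 3: at line 5 remove [ylqs,fay] add [hbrde] -> 8 lines: zmvul uikj grgka jrr tbzad hbrde tdm txu
Hunk 4: at line 5 remove [hbrde] add [yyk] -> 8 lines: zmvul uikj grgka jrr tbzad yyk tdm txu

Answer: zmvul
uikj
grgka
jrr
tbzad
yyk
tdm
txu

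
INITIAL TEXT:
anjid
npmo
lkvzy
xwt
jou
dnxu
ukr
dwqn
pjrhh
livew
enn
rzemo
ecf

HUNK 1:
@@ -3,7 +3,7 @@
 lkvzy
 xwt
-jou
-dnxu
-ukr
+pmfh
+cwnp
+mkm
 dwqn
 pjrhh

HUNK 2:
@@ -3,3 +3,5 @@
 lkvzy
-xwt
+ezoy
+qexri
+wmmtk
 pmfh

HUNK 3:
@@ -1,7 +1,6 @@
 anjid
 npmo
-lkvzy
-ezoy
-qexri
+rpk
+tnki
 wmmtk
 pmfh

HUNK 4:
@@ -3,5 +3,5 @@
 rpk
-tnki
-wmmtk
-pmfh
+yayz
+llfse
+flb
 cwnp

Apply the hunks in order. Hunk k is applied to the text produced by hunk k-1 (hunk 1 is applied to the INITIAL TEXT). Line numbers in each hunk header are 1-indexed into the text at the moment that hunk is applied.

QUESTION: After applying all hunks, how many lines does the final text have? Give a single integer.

Hunk 1: at line 3 remove [jou,dnxu,ukr] add [pmfh,cwnp,mkm] -> 13 lines: anjid npmo lkvzy xwt pmfh cwnp mkm dwqn pjrhh livew enn rzemo ecf
Hunk 2: at line 3 remove [xwt] add [ezoy,qexri,wmmtk] -> 15 lines: anjid npmo lkvzy ezoy qexri wmmtk pmfh cwnp mkm dwqn pjrhh livew enn rzemo ecf
Hunk 3: at line 1 remove [lkvzy,ezoy,qexri] add [rpk,tnki] -> 14 lines: anjid npmo rpk tnki wmmtk pmfh cwnp mkm dwqn pjrhh livew enn rzemo ecf
Hunk 4: at line 3 remove [tnki,wmmtk,pmfh] add [yayz,llfse,flb] -> 14 lines: anjid npmo rpk yayz llfse flb cwnp mkm dwqn pjrhh livew enn rzemo ecf
Final line count: 14

Answer: 14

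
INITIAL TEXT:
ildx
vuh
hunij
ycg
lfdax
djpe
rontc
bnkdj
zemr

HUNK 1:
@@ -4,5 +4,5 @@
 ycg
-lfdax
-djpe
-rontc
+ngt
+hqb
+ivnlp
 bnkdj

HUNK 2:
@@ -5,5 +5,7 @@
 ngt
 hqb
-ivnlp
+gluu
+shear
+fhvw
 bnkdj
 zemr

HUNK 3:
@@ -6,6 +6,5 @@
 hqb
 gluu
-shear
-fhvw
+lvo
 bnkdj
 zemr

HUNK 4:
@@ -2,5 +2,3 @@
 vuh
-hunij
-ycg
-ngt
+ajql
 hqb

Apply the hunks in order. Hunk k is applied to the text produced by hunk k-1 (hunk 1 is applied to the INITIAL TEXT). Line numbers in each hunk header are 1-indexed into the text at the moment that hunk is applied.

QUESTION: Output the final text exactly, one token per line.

Hunk 1: at line 4 remove [lfdax,djpe,rontc] add [ngt,hqb,ivnlp] -> 9 lines: ildx vuh hunij ycg ngt hqb ivnlp bnkdj zemr
Hunk 2: at line 5 remove [ivnlp] add [gluu,shear,fhvw] -> 11 lines: ildx vuh hunij ycg ngt hqb gluu shear fhvw bnkdj zemr
Hunk 3: at line 6 remove [shear,fhvw] add [lvo] -> 10 lines: ildx vuh hunij ycg ngt hqb gluu lvo bnkdj zemr
Hunk 4: at line 2 remove [hunij,ycg,ngt] add [ajql] -> 8 lines: ildx vuh ajql hqb gluu lvo bnkdj zemr

Answer: ildx
vuh
ajql
hqb
gluu
lvo
bnkdj
zemr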